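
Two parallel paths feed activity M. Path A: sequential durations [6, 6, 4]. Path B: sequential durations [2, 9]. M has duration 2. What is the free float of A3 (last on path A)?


ES(A3) = sum of predecessors on chain A = 12
EF(A3) = ES + duration = 12 + 4 = 16
Successor of A3 is M. ES(M) = max(sum(A), sum(B)) = max(16, 11) = 16
Free float = ES(successor) - EF(current) = 16 - 16 = 0

0


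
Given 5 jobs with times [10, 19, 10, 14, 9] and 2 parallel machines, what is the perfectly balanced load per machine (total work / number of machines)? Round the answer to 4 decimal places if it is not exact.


Total processing time = 10 + 19 + 10 + 14 + 9 = 62
Number of machines = 2
Ideal balanced load = 62 / 2 = 31.0

31.0


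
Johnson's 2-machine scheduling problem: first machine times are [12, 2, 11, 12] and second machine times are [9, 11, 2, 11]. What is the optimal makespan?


Apply Johnson's rule:
  Group 1 (a <= b): [(2, 2, 11)]
  Group 2 (a > b): [(4, 12, 11), (1, 12, 9), (3, 11, 2)]
Optimal job order: [2, 4, 1, 3]
Schedule:
  Job 2: M1 done at 2, M2 done at 13
  Job 4: M1 done at 14, M2 done at 25
  Job 1: M1 done at 26, M2 done at 35
  Job 3: M1 done at 37, M2 done at 39
Makespan = 39

39


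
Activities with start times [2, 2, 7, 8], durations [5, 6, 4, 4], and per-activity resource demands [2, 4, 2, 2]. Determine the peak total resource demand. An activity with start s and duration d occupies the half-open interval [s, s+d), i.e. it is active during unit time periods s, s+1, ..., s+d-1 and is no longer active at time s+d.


Each activity i is active on [start_i, start_i + duration_i).
Compute total resource usage per time slot:
  t=0: active resources = [], total = 0
  t=1: active resources = [], total = 0
  t=2: active resources = [2, 4], total = 6
  t=3: active resources = [2, 4], total = 6
  t=4: active resources = [2, 4], total = 6
  t=5: active resources = [2, 4], total = 6
  t=6: active resources = [2, 4], total = 6
  t=7: active resources = [4, 2], total = 6
  t=8: active resources = [2, 2], total = 4
  t=9: active resources = [2, 2], total = 4
  t=10: active resources = [2, 2], total = 4
  t=11: active resources = [2], total = 2
Peak resource demand = 6

6


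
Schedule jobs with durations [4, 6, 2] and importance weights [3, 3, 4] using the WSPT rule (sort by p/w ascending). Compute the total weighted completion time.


Compute p/w ratios and sort ascending (WSPT): [(2, 4), (4, 3), (6, 3)]
Compute weighted completion times:
  Job (p=2,w=4): C=2, w*C=4*2=8
  Job (p=4,w=3): C=6, w*C=3*6=18
  Job (p=6,w=3): C=12, w*C=3*12=36
Total weighted completion time = 62

62


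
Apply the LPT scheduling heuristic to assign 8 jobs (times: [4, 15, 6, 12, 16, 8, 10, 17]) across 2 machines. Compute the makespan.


Sort jobs in decreasing order (LPT): [17, 16, 15, 12, 10, 8, 6, 4]
Assign each job to the least loaded machine:
  Machine 1: jobs [17, 12, 10, 6], load = 45
  Machine 2: jobs [16, 15, 8, 4], load = 43
Makespan = max load = 45

45


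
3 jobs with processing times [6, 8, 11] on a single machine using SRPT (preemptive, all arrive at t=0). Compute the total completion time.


Since all jobs arrive at t=0, SRPT equals SPT ordering.
SPT order: [6, 8, 11]
Completion times:
  Job 1: p=6, C=6
  Job 2: p=8, C=14
  Job 3: p=11, C=25
Total completion time = 6 + 14 + 25 = 45

45


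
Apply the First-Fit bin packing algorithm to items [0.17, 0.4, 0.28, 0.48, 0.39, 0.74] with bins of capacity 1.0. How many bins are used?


Place items sequentially using First-Fit:
  Item 0.17 -> new Bin 1
  Item 0.4 -> Bin 1 (now 0.57)
  Item 0.28 -> Bin 1 (now 0.85)
  Item 0.48 -> new Bin 2
  Item 0.39 -> Bin 2 (now 0.87)
  Item 0.74 -> new Bin 3
Total bins used = 3

3


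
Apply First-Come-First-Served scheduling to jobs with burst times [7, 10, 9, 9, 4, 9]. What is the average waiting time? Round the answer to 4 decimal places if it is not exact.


FCFS order (as given): [7, 10, 9, 9, 4, 9]
Waiting times:
  Job 1: wait = 0
  Job 2: wait = 7
  Job 3: wait = 17
  Job 4: wait = 26
  Job 5: wait = 35
  Job 6: wait = 39
Sum of waiting times = 124
Average waiting time = 124/6 = 20.6667

20.6667


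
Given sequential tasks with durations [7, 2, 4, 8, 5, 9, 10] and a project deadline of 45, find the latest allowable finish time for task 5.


LF(activity 5) = deadline - sum of successor durations
Successors: activities 6 through 7 with durations [9, 10]
Sum of successor durations = 19
LF = 45 - 19 = 26

26


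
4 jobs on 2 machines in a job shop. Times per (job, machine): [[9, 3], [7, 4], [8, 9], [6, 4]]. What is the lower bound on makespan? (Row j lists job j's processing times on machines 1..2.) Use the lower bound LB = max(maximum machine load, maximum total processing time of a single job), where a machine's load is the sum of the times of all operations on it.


Machine loads:
  Machine 1: 9 + 7 + 8 + 6 = 30
  Machine 2: 3 + 4 + 9 + 4 = 20
Max machine load = 30
Job totals:
  Job 1: 12
  Job 2: 11
  Job 3: 17
  Job 4: 10
Max job total = 17
Lower bound = max(30, 17) = 30

30


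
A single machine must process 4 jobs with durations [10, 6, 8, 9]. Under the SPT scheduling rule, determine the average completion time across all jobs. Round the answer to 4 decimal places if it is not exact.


Sort jobs by processing time (SPT order): [6, 8, 9, 10]
Compute completion times sequentially:
  Job 1: processing = 6, completes at 6
  Job 2: processing = 8, completes at 14
  Job 3: processing = 9, completes at 23
  Job 4: processing = 10, completes at 33
Sum of completion times = 76
Average completion time = 76/4 = 19.0

19.0


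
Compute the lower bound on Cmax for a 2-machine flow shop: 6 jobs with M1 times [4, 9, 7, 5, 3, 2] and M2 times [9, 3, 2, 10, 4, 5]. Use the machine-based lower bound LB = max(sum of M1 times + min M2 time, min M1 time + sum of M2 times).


LB1 = sum(M1 times) + min(M2 times) = 30 + 2 = 32
LB2 = min(M1 times) + sum(M2 times) = 2 + 33 = 35
Lower bound = max(LB1, LB2) = max(32, 35) = 35

35


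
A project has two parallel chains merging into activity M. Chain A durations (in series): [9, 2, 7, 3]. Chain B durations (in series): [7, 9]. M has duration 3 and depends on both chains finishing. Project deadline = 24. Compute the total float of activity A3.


Forward pass: ES(A3) = sum of predecessors on chain A = 11
EF = ES + duration = 11 + 7 = 18
Backward pass: LF(M) = deadline = 24; LS(M) = 24 - 3 = 21
LF(A3) = LS(M) - sum(successors on chain A) = 21 - 3 = 18
LS = LF - duration = 18 - 7 = 11
Total float = LS - ES = 11 - 11 = 0

0


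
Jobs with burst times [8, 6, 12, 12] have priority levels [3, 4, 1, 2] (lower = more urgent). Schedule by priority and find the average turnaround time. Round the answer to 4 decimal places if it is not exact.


Sort by priority (ascending = highest first):
Order: [(1, 12), (2, 12), (3, 8), (4, 6)]
Completion times:
  Priority 1, burst=12, C=12
  Priority 2, burst=12, C=24
  Priority 3, burst=8, C=32
  Priority 4, burst=6, C=38
Average turnaround = 106/4 = 26.5

26.5


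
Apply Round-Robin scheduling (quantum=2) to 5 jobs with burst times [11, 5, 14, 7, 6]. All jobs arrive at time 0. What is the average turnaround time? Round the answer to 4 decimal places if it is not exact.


Time quantum = 2
Execution trace:
  J1 runs 2 units, time = 2
  J2 runs 2 units, time = 4
  J3 runs 2 units, time = 6
  J4 runs 2 units, time = 8
  J5 runs 2 units, time = 10
  J1 runs 2 units, time = 12
  J2 runs 2 units, time = 14
  J3 runs 2 units, time = 16
  J4 runs 2 units, time = 18
  J5 runs 2 units, time = 20
  J1 runs 2 units, time = 22
  J2 runs 1 units, time = 23
  J3 runs 2 units, time = 25
  J4 runs 2 units, time = 27
  J5 runs 2 units, time = 29
  J1 runs 2 units, time = 31
  J3 runs 2 units, time = 33
  J4 runs 1 units, time = 34
  J1 runs 2 units, time = 36
  J3 runs 2 units, time = 38
  J1 runs 1 units, time = 39
  J3 runs 2 units, time = 41
  J3 runs 2 units, time = 43
Finish times: [39, 23, 43, 34, 29]
Average turnaround = 168/5 = 33.6

33.6


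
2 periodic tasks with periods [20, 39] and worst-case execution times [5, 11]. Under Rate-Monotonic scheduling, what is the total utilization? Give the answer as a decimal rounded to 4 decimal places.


Compute individual utilizations (exact fractions):
  Task 1: C/T = 5/20 = 1/4 (approx. 0.25)
  Task 2: C/T = 11/39 (approx. 0.2821)
Total utilization U = 1/4 + 11/39 = 83/156
Rounded to 4 decimal places: U = 0.5321
RM (Liu & Layland) bound for 2 tasks = 0.828427; compare with U = 83/156 (approx. 0.532051)
U <= bound, so schedulable by RM sufficient condition.

0.5321


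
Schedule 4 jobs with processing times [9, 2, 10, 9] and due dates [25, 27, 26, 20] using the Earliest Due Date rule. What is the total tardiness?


Sort by due date (EDD order): [(9, 20), (9, 25), (10, 26), (2, 27)]
Compute completion times and tardiness:
  Job 1: p=9, d=20, C=9, tardiness=max(0,9-20)=0
  Job 2: p=9, d=25, C=18, tardiness=max(0,18-25)=0
  Job 3: p=10, d=26, C=28, tardiness=max(0,28-26)=2
  Job 4: p=2, d=27, C=30, tardiness=max(0,30-27)=3
Total tardiness = 5

5


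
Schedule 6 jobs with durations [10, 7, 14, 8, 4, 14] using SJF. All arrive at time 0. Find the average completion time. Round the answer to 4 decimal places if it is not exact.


SJF order (ascending): [4, 7, 8, 10, 14, 14]
Completion times:
  Job 1: burst=4, C=4
  Job 2: burst=7, C=11
  Job 3: burst=8, C=19
  Job 4: burst=10, C=29
  Job 5: burst=14, C=43
  Job 6: burst=14, C=57
Average completion = 163/6 = 27.1667

27.1667


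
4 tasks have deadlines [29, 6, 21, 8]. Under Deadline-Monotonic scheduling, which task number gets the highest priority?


Sort tasks by relative deadline (ascending):
  Task 2: deadline = 6
  Task 4: deadline = 8
  Task 3: deadline = 21
  Task 1: deadline = 29
Priority order (highest first): [2, 4, 3, 1]
Highest priority task = 2

2


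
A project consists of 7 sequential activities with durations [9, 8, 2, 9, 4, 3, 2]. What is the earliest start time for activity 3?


Activity 3 starts after activities 1 through 2 complete.
Predecessor durations: [9, 8]
ES = 9 + 8 = 17

17


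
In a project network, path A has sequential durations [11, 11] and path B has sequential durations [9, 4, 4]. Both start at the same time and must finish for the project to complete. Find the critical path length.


Path A total = 11 + 11 = 22
Path B total = 9 + 4 + 4 = 17
Critical path = longest path = max(22, 17) = 22

22


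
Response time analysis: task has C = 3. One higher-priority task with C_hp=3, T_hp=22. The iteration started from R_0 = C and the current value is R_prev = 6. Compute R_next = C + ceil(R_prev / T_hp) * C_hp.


R_next = C + ceil(R_prev / T_hp) * C_hp
ceil(6 / 22) = ceil(0.2727) = 1
Interference = 1 * 3 = 3
R_next = 3 + 3 = 6
R_next = R_prev, so the iteration has converged (response time = 6).

6


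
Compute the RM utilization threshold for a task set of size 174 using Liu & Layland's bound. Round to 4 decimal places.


Compute 2^(1/174) = 1.0039915496
Subtract 1: 1.0039915496 - 1 = 0.0039915496
Multiply by n: 174 * 0.0039915496 = 0.6945296304
Round to 4 dp: 0.6945

0.6945


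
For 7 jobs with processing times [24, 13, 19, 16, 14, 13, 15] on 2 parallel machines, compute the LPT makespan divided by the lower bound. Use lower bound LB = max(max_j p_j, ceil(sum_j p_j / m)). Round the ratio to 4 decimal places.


LPT order: [24, 19, 16, 15, 14, 13, 13]
Machine loads after assignment: [52, 62]
LPT makespan = 62
Lower bound = max(max_job, ceil(total/2)) = max(24, 57) = 57
Ratio = 62 / 57 = 1.0877

1.0877


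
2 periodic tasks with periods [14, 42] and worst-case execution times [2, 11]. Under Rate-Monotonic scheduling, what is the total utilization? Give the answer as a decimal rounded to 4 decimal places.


Compute individual utilizations (exact fractions):
  Task 1: C/T = 2/14 = 1/7 (approx. 0.1429)
  Task 2: C/T = 11/42 (approx. 0.2619)
Total utilization U = 1/7 + 11/42 = 17/42
Rounded to 4 decimal places: U = 0.4048
RM (Liu & Layland) bound for 2 tasks = 0.828427; compare with U = 17/42 (approx. 0.404762)
U <= bound, so schedulable by RM sufficient condition.

0.4048


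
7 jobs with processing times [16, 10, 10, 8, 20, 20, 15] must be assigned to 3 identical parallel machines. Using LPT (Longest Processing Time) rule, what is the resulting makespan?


Sort jobs in decreasing order (LPT): [20, 20, 16, 15, 10, 10, 8]
Assign each job to the least loaded machine:
  Machine 1: jobs [20, 10, 8], load = 38
  Machine 2: jobs [20, 10], load = 30
  Machine 3: jobs [16, 15], load = 31
Makespan = max load = 38

38


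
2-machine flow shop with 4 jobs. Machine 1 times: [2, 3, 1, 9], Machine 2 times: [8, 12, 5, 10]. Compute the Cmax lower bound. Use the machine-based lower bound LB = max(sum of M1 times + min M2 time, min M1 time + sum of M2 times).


LB1 = sum(M1 times) + min(M2 times) = 15 + 5 = 20
LB2 = min(M1 times) + sum(M2 times) = 1 + 35 = 36
Lower bound = max(LB1, LB2) = max(20, 36) = 36

36


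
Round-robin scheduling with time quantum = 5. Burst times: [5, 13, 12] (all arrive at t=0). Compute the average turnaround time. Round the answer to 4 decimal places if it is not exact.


Time quantum = 5
Execution trace:
  J1 runs 5 units, time = 5
  J2 runs 5 units, time = 10
  J3 runs 5 units, time = 15
  J2 runs 5 units, time = 20
  J3 runs 5 units, time = 25
  J2 runs 3 units, time = 28
  J3 runs 2 units, time = 30
Finish times: [5, 28, 30]
Average turnaround = 63/3 = 21.0

21.0


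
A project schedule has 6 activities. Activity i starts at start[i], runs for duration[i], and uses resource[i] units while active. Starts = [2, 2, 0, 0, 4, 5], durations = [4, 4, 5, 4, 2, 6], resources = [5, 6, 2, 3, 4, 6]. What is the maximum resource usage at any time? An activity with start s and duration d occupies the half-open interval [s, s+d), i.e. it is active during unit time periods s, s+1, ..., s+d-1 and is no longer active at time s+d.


Each activity i is active on [start_i, start_i + duration_i).
Compute total resource usage per time slot:
  t=0: active resources = [2, 3], total = 5
  t=1: active resources = [2, 3], total = 5
  t=2: active resources = [5, 6, 2, 3], total = 16
  t=3: active resources = [5, 6, 2, 3], total = 16
  t=4: active resources = [5, 6, 2, 4], total = 17
  t=5: active resources = [5, 6, 4, 6], total = 21
  t=6: active resources = [6], total = 6
  t=7: active resources = [6], total = 6
  t=8: active resources = [6], total = 6
  t=9: active resources = [6], total = 6
  t=10: active resources = [6], total = 6
Peak resource demand = 21

21


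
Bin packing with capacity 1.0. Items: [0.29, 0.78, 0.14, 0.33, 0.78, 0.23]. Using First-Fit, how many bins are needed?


Place items sequentially using First-Fit:
  Item 0.29 -> new Bin 1
  Item 0.78 -> new Bin 2
  Item 0.14 -> Bin 1 (now 0.43)
  Item 0.33 -> Bin 1 (now 0.76)
  Item 0.78 -> new Bin 3
  Item 0.23 -> Bin 1 (now 0.99)
Total bins used = 3

3


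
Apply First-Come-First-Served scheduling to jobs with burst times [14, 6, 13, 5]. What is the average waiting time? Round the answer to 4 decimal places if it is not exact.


FCFS order (as given): [14, 6, 13, 5]
Waiting times:
  Job 1: wait = 0
  Job 2: wait = 14
  Job 3: wait = 20
  Job 4: wait = 33
Sum of waiting times = 67
Average waiting time = 67/4 = 16.75

16.75


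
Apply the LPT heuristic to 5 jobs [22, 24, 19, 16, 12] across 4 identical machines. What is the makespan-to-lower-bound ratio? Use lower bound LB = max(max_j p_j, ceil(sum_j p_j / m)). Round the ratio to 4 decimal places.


LPT order: [24, 22, 19, 16, 12]
Machine loads after assignment: [24, 22, 19, 28]
LPT makespan = 28
Lower bound = max(max_job, ceil(total/4)) = max(24, 24) = 24
Ratio = 28 / 24 = 1.1667

1.1667


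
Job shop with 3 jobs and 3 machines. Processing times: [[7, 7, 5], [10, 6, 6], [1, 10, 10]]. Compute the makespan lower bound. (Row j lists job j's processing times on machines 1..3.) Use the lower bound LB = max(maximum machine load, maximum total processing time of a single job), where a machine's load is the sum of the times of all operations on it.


Machine loads:
  Machine 1: 7 + 10 + 1 = 18
  Machine 2: 7 + 6 + 10 = 23
  Machine 3: 5 + 6 + 10 = 21
Max machine load = 23
Job totals:
  Job 1: 19
  Job 2: 22
  Job 3: 21
Max job total = 22
Lower bound = max(23, 22) = 23

23


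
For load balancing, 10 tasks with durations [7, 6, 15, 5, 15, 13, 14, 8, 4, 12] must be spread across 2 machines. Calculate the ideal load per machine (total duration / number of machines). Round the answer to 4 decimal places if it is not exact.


Total processing time = 7 + 6 + 15 + 5 + 15 + 13 + 14 + 8 + 4 + 12 = 99
Number of machines = 2
Ideal balanced load = 99 / 2 = 49.5

49.5


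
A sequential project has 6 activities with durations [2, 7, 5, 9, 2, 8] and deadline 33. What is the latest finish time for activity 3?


LF(activity 3) = deadline - sum of successor durations
Successors: activities 4 through 6 with durations [9, 2, 8]
Sum of successor durations = 19
LF = 33 - 19 = 14

14


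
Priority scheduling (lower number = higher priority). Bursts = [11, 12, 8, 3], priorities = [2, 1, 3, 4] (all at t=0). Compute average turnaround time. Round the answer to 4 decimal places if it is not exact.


Sort by priority (ascending = highest first):
Order: [(1, 12), (2, 11), (3, 8), (4, 3)]
Completion times:
  Priority 1, burst=12, C=12
  Priority 2, burst=11, C=23
  Priority 3, burst=8, C=31
  Priority 4, burst=3, C=34
Average turnaround = 100/4 = 25.0

25.0


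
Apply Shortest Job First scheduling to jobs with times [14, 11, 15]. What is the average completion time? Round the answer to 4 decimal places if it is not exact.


SJF order (ascending): [11, 14, 15]
Completion times:
  Job 1: burst=11, C=11
  Job 2: burst=14, C=25
  Job 3: burst=15, C=40
Average completion = 76/3 = 25.3333

25.3333


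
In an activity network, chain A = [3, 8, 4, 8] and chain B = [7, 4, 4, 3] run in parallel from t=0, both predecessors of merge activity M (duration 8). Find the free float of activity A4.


ES(A4) = sum of predecessors on chain A = 15
EF(A4) = ES + duration = 15 + 8 = 23
Successor of A4 is M. ES(M) = max(sum(A), sum(B)) = max(23, 18) = 23
Free float = ES(successor) - EF(current) = 23 - 23 = 0

0


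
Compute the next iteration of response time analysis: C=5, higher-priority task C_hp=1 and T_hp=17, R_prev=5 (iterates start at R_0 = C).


R_next = C + ceil(R_prev / T_hp) * C_hp
ceil(5 / 17) = ceil(0.2941) = 1
Interference = 1 * 1 = 1
R_next = 5 + 1 = 6

6


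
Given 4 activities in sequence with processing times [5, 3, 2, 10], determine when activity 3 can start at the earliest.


Activity 3 starts after activities 1 through 2 complete.
Predecessor durations: [5, 3]
ES = 5 + 3 = 8

8


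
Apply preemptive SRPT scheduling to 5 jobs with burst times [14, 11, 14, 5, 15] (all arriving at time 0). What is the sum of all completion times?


Since all jobs arrive at t=0, SRPT equals SPT ordering.
SPT order: [5, 11, 14, 14, 15]
Completion times:
  Job 1: p=5, C=5
  Job 2: p=11, C=16
  Job 3: p=14, C=30
  Job 4: p=14, C=44
  Job 5: p=15, C=59
Total completion time = 5 + 16 + 30 + 44 + 59 = 154

154


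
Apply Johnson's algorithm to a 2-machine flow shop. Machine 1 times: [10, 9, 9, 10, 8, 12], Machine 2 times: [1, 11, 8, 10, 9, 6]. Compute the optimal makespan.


Apply Johnson's rule:
  Group 1 (a <= b): [(5, 8, 9), (2, 9, 11), (4, 10, 10)]
  Group 2 (a > b): [(3, 9, 8), (6, 12, 6), (1, 10, 1)]
Optimal job order: [5, 2, 4, 3, 6, 1]
Schedule:
  Job 5: M1 done at 8, M2 done at 17
  Job 2: M1 done at 17, M2 done at 28
  Job 4: M1 done at 27, M2 done at 38
  Job 3: M1 done at 36, M2 done at 46
  Job 6: M1 done at 48, M2 done at 54
  Job 1: M1 done at 58, M2 done at 59
Makespan = 59

59


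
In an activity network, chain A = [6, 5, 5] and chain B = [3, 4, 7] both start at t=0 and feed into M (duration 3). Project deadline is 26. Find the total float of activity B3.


Forward pass: ES(B3) = sum of predecessors on chain B = 7
EF = ES + duration = 7 + 7 = 14
Backward pass: LF(M) = deadline = 26; LS(M) = 26 - 3 = 23
LF(B3) = LS(M) - sum(successors on chain B) = 23 - 0 = 23
LS = LF - duration = 23 - 7 = 16
Total float = LS - ES = 16 - 7 = 9

9


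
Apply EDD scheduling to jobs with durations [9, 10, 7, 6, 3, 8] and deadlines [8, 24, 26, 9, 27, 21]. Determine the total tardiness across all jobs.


Sort by due date (EDD order): [(9, 8), (6, 9), (8, 21), (10, 24), (7, 26), (3, 27)]
Compute completion times and tardiness:
  Job 1: p=9, d=8, C=9, tardiness=max(0,9-8)=1
  Job 2: p=6, d=9, C=15, tardiness=max(0,15-9)=6
  Job 3: p=8, d=21, C=23, tardiness=max(0,23-21)=2
  Job 4: p=10, d=24, C=33, tardiness=max(0,33-24)=9
  Job 5: p=7, d=26, C=40, tardiness=max(0,40-26)=14
  Job 6: p=3, d=27, C=43, tardiness=max(0,43-27)=16
Total tardiness = 48

48


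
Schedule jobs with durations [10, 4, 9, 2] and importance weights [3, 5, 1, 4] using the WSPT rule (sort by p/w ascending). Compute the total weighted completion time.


Compute p/w ratios and sort ascending (WSPT): [(2, 4), (4, 5), (10, 3), (9, 1)]
Compute weighted completion times:
  Job (p=2,w=4): C=2, w*C=4*2=8
  Job (p=4,w=5): C=6, w*C=5*6=30
  Job (p=10,w=3): C=16, w*C=3*16=48
  Job (p=9,w=1): C=25, w*C=1*25=25
Total weighted completion time = 111

111


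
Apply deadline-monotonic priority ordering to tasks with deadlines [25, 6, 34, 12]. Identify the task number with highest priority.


Sort tasks by relative deadline (ascending):
  Task 2: deadline = 6
  Task 4: deadline = 12
  Task 1: deadline = 25
  Task 3: deadline = 34
Priority order (highest first): [2, 4, 1, 3]
Highest priority task = 2

2


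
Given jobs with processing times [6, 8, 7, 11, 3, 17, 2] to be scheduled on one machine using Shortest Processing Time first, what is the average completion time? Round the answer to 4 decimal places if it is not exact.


Sort jobs by processing time (SPT order): [2, 3, 6, 7, 8, 11, 17]
Compute completion times sequentially:
  Job 1: processing = 2, completes at 2
  Job 2: processing = 3, completes at 5
  Job 3: processing = 6, completes at 11
  Job 4: processing = 7, completes at 18
  Job 5: processing = 8, completes at 26
  Job 6: processing = 11, completes at 37
  Job 7: processing = 17, completes at 54
Sum of completion times = 153
Average completion time = 153/7 = 21.8571

21.8571


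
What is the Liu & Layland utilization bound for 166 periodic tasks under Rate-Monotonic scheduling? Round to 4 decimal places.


Compute 2^(1/166) = 1.0041843153
Subtract 1: 1.0041843153 - 1 = 0.0041843153
Multiply by n: 166 * 0.0041843153 = 0.6945963398
Round to 4 dp: 0.6946

0.6946


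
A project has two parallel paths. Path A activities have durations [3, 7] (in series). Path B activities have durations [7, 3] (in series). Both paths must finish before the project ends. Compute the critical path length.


Path A total = 3 + 7 = 10
Path B total = 7 + 3 = 10
Critical path = longest path = max(10, 10) = 10

10


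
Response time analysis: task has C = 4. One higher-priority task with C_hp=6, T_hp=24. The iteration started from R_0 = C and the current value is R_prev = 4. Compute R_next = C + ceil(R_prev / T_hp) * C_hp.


R_next = C + ceil(R_prev / T_hp) * C_hp
ceil(4 / 24) = ceil(0.1667) = 1
Interference = 1 * 6 = 6
R_next = 4 + 6 = 10

10


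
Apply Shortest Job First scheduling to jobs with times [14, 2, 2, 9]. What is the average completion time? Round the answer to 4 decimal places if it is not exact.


SJF order (ascending): [2, 2, 9, 14]
Completion times:
  Job 1: burst=2, C=2
  Job 2: burst=2, C=4
  Job 3: burst=9, C=13
  Job 4: burst=14, C=27
Average completion = 46/4 = 11.5

11.5


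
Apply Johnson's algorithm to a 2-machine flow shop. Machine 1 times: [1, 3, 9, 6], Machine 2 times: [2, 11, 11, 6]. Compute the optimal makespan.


Apply Johnson's rule:
  Group 1 (a <= b): [(1, 1, 2), (2, 3, 11), (4, 6, 6), (3, 9, 11)]
  Group 2 (a > b): []
Optimal job order: [1, 2, 4, 3]
Schedule:
  Job 1: M1 done at 1, M2 done at 3
  Job 2: M1 done at 4, M2 done at 15
  Job 4: M1 done at 10, M2 done at 21
  Job 3: M1 done at 19, M2 done at 32
Makespan = 32

32


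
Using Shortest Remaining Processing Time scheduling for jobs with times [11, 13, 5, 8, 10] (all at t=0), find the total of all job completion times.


Since all jobs arrive at t=0, SRPT equals SPT ordering.
SPT order: [5, 8, 10, 11, 13]
Completion times:
  Job 1: p=5, C=5
  Job 2: p=8, C=13
  Job 3: p=10, C=23
  Job 4: p=11, C=34
  Job 5: p=13, C=47
Total completion time = 5 + 13 + 23 + 34 + 47 = 122

122


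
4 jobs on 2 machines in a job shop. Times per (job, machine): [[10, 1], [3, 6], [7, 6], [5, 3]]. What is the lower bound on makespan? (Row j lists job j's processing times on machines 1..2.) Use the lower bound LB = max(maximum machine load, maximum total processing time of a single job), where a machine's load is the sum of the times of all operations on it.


Machine loads:
  Machine 1: 10 + 3 + 7 + 5 = 25
  Machine 2: 1 + 6 + 6 + 3 = 16
Max machine load = 25
Job totals:
  Job 1: 11
  Job 2: 9
  Job 3: 13
  Job 4: 8
Max job total = 13
Lower bound = max(25, 13) = 25

25


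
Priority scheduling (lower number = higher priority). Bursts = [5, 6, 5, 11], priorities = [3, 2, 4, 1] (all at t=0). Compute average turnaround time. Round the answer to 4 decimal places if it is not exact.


Sort by priority (ascending = highest first):
Order: [(1, 11), (2, 6), (3, 5), (4, 5)]
Completion times:
  Priority 1, burst=11, C=11
  Priority 2, burst=6, C=17
  Priority 3, burst=5, C=22
  Priority 4, burst=5, C=27
Average turnaround = 77/4 = 19.25

19.25


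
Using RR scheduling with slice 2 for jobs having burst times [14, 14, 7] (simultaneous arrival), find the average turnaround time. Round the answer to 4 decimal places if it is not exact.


Time quantum = 2
Execution trace:
  J1 runs 2 units, time = 2
  J2 runs 2 units, time = 4
  J3 runs 2 units, time = 6
  J1 runs 2 units, time = 8
  J2 runs 2 units, time = 10
  J3 runs 2 units, time = 12
  J1 runs 2 units, time = 14
  J2 runs 2 units, time = 16
  J3 runs 2 units, time = 18
  J1 runs 2 units, time = 20
  J2 runs 2 units, time = 22
  J3 runs 1 units, time = 23
  J1 runs 2 units, time = 25
  J2 runs 2 units, time = 27
  J1 runs 2 units, time = 29
  J2 runs 2 units, time = 31
  J1 runs 2 units, time = 33
  J2 runs 2 units, time = 35
Finish times: [33, 35, 23]
Average turnaround = 91/3 = 30.3333

30.3333


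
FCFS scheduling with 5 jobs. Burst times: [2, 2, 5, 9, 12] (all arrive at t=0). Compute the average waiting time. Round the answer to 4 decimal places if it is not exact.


FCFS order (as given): [2, 2, 5, 9, 12]
Waiting times:
  Job 1: wait = 0
  Job 2: wait = 2
  Job 3: wait = 4
  Job 4: wait = 9
  Job 5: wait = 18
Sum of waiting times = 33
Average waiting time = 33/5 = 6.6

6.6


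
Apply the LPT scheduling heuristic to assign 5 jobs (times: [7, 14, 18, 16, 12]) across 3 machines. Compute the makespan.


Sort jobs in decreasing order (LPT): [18, 16, 14, 12, 7]
Assign each job to the least loaded machine:
  Machine 1: jobs [18], load = 18
  Machine 2: jobs [16, 7], load = 23
  Machine 3: jobs [14, 12], load = 26
Makespan = max load = 26

26


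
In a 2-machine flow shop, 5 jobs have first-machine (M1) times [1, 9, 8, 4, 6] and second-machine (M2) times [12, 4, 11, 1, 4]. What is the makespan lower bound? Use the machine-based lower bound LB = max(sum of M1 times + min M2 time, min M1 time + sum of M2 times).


LB1 = sum(M1 times) + min(M2 times) = 28 + 1 = 29
LB2 = min(M1 times) + sum(M2 times) = 1 + 32 = 33
Lower bound = max(LB1, LB2) = max(29, 33) = 33

33


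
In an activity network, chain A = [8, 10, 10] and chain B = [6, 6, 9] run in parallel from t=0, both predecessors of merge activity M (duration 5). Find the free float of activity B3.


ES(B3) = sum of predecessors on chain B = 12
EF(B3) = ES + duration = 12 + 9 = 21
Successor of B3 is M. ES(M) = max(sum(A), sum(B)) = max(28, 21) = 28
Free float = ES(successor) - EF(current) = 28 - 21 = 7

7


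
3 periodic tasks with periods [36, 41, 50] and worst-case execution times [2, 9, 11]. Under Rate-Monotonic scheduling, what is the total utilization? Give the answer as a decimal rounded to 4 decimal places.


Compute individual utilizations (exact fractions):
  Task 1: C/T = 2/36 = 1/18 (approx. 0.0556)
  Task 2: C/T = 9/41 (approx. 0.2195)
  Task 3: C/T = 11/50 (approx. 0.22)
Total utilization U = 1/18 + 9/41 + 11/50 = 4567/9225
Rounded to 4 decimal places: U = 0.4951
RM (Liu & Layland) bound for 3 tasks = 0.779763; compare with U = 4567/9225 (approx. 0.495068)
U <= bound, so schedulable by RM sufficient condition.

0.4951


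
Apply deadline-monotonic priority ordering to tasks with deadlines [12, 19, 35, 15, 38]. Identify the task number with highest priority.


Sort tasks by relative deadline (ascending):
  Task 1: deadline = 12
  Task 4: deadline = 15
  Task 2: deadline = 19
  Task 3: deadline = 35
  Task 5: deadline = 38
Priority order (highest first): [1, 4, 2, 3, 5]
Highest priority task = 1

1


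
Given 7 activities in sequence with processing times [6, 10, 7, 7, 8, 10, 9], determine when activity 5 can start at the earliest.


Activity 5 starts after activities 1 through 4 complete.
Predecessor durations: [6, 10, 7, 7]
ES = 6 + 10 + 7 + 7 = 30

30


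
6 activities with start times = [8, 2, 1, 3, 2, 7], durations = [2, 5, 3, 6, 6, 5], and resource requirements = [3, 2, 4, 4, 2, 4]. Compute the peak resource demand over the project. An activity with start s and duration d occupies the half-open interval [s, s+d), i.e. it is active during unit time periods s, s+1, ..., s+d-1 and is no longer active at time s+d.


Each activity i is active on [start_i, start_i + duration_i).
Compute total resource usage per time slot:
  t=0: active resources = [], total = 0
  t=1: active resources = [4], total = 4
  t=2: active resources = [2, 4, 2], total = 8
  t=3: active resources = [2, 4, 4, 2], total = 12
  t=4: active resources = [2, 4, 2], total = 8
  t=5: active resources = [2, 4, 2], total = 8
  t=6: active resources = [2, 4, 2], total = 8
  t=7: active resources = [4, 2, 4], total = 10
  t=8: active resources = [3, 4, 4], total = 11
  t=9: active resources = [3, 4], total = 7
  t=10: active resources = [4], total = 4
  t=11: active resources = [4], total = 4
Peak resource demand = 12

12


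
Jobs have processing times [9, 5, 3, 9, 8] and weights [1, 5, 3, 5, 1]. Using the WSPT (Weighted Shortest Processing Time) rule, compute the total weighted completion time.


Compute p/w ratios and sort ascending (WSPT): [(5, 5), (3, 3), (9, 5), (8, 1), (9, 1)]
Compute weighted completion times:
  Job (p=5,w=5): C=5, w*C=5*5=25
  Job (p=3,w=3): C=8, w*C=3*8=24
  Job (p=9,w=5): C=17, w*C=5*17=85
  Job (p=8,w=1): C=25, w*C=1*25=25
  Job (p=9,w=1): C=34, w*C=1*34=34
Total weighted completion time = 193

193


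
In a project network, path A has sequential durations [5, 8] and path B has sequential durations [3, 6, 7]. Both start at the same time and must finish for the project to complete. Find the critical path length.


Path A total = 5 + 8 = 13
Path B total = 3 + 6 + 7 = 16
Critical path = longest path = max(13, 16) = 16

16


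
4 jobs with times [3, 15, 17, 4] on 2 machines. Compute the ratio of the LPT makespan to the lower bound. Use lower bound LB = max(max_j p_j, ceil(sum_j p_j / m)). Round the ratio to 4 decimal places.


LPT order: [17, 15, 4, 3]
Machine loads after assignment: [20, 19]
LPT makespan = 20
Lower bound = max(max_job, ceil(total/2)) = max(17, 20) = 20
Ratio = 20 / 20 = 1.0

1.0


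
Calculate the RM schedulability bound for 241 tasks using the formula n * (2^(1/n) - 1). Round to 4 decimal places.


Compute 2^(1/241) = 1.0028802694
Subtract 1: 1.0028802694 - 1 = 0.0028802694
Multiply by n: 241 * 0.0028802694 = 0.6941449254
Round to 4 dp: 0.6941

0.6941


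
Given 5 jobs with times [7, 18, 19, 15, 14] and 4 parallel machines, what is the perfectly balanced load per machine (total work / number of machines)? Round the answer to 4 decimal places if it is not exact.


Total processing time = 7 + 18 + 19 + 15 + 14 = 73
Number of machines = 4
Ideal balanced load = 73 / 4 = 18.25

18.25


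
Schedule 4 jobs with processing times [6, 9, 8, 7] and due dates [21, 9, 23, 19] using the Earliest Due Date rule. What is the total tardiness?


Sort by due date (EDD order): [(9, 9), (7, 19), (6, 21), (8, 23)]
Compute completion times and tardiness:
  Job 1: p=9, d=9, C=9, tardiness=max(0,9-9)=0
  Job 2: p=7, d=19, C=16, tardiness=max(0,16-19)=0
  Job 3: p=6, d=21, C=22, tardiness=max(0,22-21)=1
  Job 4: p=8, d=23, C=30, tardiness=max(0,30-23)=7
Total tardiness = 8

8


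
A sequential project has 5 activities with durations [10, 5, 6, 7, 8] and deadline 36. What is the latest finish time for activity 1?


LF(activity 1) = deadline - sum of successor durations
Successors: activities 2 through 5 with durations [5, 6, 7, 8]
Sum of successor durations = 26
LF = 36 - 26 = 10

10


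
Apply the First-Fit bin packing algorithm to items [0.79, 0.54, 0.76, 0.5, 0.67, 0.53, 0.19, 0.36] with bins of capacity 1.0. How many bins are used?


Place items sequentially using First-Fit:
  Item 0.79 -> new Bin 1
  Item 0.54 -> new Bin 2
  Item 0.76 -> new Bin 3
  Item 0.5 -> new Bin 4
  Item 0.67 -> new Bin 5
  Item 0.53 -> new Bin 6
  Item 0.19 -> Bin 1 (now 0.98)
  Item 0.36 -> Bin 2 (now 0.9)
Total bins used = 6

6


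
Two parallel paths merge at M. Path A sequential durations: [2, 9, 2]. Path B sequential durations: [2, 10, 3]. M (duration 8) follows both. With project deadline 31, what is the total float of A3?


Forward pass: ES(A3) = sum of predecessors on chain A = 11
EF = ES + duration = 11 + 2 = 13
Backward pass: LF(M) = deadline = 31; LS(M) = 31 - 8 = 23
LF(A3) = LS(M) - sum(successors on chain A) = 23 - 0 = 23
LS = LF - duration = 23 - 2 = 21
Total float = LS - ES = 21 - 11 = 10

10


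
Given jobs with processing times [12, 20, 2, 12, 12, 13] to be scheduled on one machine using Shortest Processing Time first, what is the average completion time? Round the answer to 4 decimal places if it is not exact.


Sort jobs by processing time (SPT order): [2, 12, 12, 12, 13, 20]
Compute completion times sequentially:
  Job 1: processing = 2, completes at 2
  Job 2: processing = 12, completes at 14
  Job 3: processing = 12, completes at 26
  Job 4: processing = 12, completes at 38
  Job 5: processing = 13, completes at 51
  Job 6: processing = 20, completes at 71
Sum of completion times = 202
Average completion time = 202/6 = 33.6667

33.6667


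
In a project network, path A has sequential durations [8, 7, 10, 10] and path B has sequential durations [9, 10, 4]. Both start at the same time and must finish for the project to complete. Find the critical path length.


Path A total = 8 + 7 + 10 + 10 = 35
Path B total = 9 + 10 + 4 = 23
Critical path = longest path = max(35, 23) = 35

35


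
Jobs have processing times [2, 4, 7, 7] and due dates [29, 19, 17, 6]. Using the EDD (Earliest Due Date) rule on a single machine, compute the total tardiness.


Sort by due date (EDD order): [(7, 6), (7, 17), (4, 19), (2, 29)]
Compute completion times and tardiness:
  Job 1: p=7, d=6, C=7, tardiness=max(0,7-6)=1
  Job 2: p=7, d=17, C=14, tardiness=max(0,14-17)=0
  Job 3: p=4, d=19, C=18, tardiness=max(0,18-19)=0
  Job 4: p=2, d=29, C=20, tardiness=max(0,20-29)=0
Total tardiness = 1

1


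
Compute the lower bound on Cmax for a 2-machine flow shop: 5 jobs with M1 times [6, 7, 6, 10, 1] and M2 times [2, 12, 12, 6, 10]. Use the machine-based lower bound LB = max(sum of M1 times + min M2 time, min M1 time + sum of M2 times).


LB1 = sum(M1 times) + min(M2 times) = 30 + 2 = 32
LB2 = min(M1 times) + sum(M2 times) = 1 + 42 = 43
Lower bound = max(LB1, LB2) = max(32, 43) = 43

43


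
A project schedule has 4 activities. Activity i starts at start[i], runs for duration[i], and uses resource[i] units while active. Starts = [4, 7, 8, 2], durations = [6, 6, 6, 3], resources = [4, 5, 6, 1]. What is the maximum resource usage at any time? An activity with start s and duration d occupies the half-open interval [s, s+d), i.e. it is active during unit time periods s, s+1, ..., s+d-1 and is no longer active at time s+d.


Each activity i is active on [start_i, start_i + duration_i).
Compute total resource usage per time slot:
  t=0: active resources = [], total = 0
  t=1: active resources = [], total = 0
  t=2: active resources = [1], total = 1
  t=3: active resources = [1], total = 1
  t=4: active resources = [4, 1], total = 5
  t=5: active resources = [4], total = 4
  t=6: active resources = [4], total = 4
  t=7: active resources = [4, 5], total = 9
  t=8: active resources = [4, 5, 6], total = 15
  t=9: active resources = [4, 5, 6], total = 15
  t=10: active resources = [5, 6], total = 11
  t=11: active resources = [5, 6], total = 11
  t=12: active resources = [5, 6], total = 11
  t=13: active resources = [6], total = 6
Peak resource demand = 15

15


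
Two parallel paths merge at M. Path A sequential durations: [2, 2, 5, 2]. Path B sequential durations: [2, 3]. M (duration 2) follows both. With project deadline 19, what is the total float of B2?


Forward pass: ES(B2) = sum of predecessors on chain B = 2
EF = ES + duration = 2 + 3 = 5
Backward pass: LF(M) = deadline = 19; LS(M) = 19 - 2 = 17
LF(B2) = LS(M) - sum(successors on chain B) = 17 - 0 = 17
LS = LF - duration = 17 - 3 = 14
Total float = LS - ES = 14 - 2 = 12

12


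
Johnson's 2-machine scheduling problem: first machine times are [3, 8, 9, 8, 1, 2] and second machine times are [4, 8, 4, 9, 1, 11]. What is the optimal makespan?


Apply Johnson's rule:
  Group 1 (a <= b): [(5, 1, 1), (6, 2, 11), (1, 3, 4), (2, 8, 8), (4, 8, 9)]
  Group 2 (a > b): [(3, 9, 4)]
Optimal job order: [5, 6, 1, 2, 4, 3]
Schedule:
  Job 5: M1 done at 1, M2 done at 2
  Job 6: M1 done at 3, M2 done at 14
  Job 1: M1 done at 6, M2 done at 18
  Job 2: M1 done at 14, M2 done at 26
  Job 4: M1 done at 22, M2 done at 35
  Job 3: M1 done at 31, M2 done at 39
Makespan = 39

39


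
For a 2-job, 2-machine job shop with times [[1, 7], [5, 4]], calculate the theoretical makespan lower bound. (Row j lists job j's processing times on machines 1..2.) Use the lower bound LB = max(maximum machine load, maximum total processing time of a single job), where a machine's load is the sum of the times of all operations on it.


Machine loads:
  Machine 1: 1 + 5 = 6
  Machine 2: 7 + 4 = 11
Max machine load = 11
Job totals:
  Job 1: 8
  Job 2: 9
Max job total = 9
Lower bound = max(11, 9) = 11

11


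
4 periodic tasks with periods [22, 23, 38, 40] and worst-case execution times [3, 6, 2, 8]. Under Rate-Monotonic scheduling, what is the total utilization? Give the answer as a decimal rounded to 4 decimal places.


Compute individual utilizations (exact fractions):
  Task 1: C/T = 3/22 (approx. 0.1364)
  Task 2: C/T = 6/23 (approx. 0.2609)
  Task 3: C/T = 2/38 = 1/19 (approx. 0.0526)
  Task 4: C/T = 8/40 = 1/5 (approx. 0.2)
Total utilization U = 3/22 + 6/23 + 1/19 + 1/5 = 31239/48070
Rounded to 4 decimal places: U = 0.6499
RM (Liu & Layland) bound for 4 tasks = 0.756828; compare with U = 31239/48070 (approx. 0.649865)
U <= bound, so schedulable by RM sufficient condition.

0.6499


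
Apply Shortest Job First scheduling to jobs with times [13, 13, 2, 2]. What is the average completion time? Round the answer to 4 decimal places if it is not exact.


SJF order (ascending): [2, 2, 13, 13]
Completion times:
  Job 1: burst=2, C=2
  Job 2: burst=2, C=4
  Job 3: burst=13, C=17
  Job 4: burst=13, C=30
Average completion = 53/4 = 13.25

13.25


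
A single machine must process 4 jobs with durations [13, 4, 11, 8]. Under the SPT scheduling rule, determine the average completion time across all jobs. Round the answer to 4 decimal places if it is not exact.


Sort jobs by processing time (SPT order): [4, 8, 11, 13]
Compute completion times sequentially:
  Job 1: processing = 4, completes at 4
  Job 2: processing = 8, completes at 12
  Job 3: processing = 11, completes at 23
  Job 4: processing = 13, completes at 36
Sum of completion times = 75
Average completion time = 75/4 = 18.75

18.75
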